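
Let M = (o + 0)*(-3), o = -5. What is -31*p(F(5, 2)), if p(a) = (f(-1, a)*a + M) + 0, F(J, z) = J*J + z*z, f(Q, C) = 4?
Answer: -4061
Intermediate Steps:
F(J, z) = J² + z²
M = 15 (M = (-5 + 0)*(-3) = -5*(-3) = 15)
p(a) = 15 + 4*a (p(a) = (4*a + 15) + 0 = (15 + 4*a) + 0 = 15 + 4*a)
-31*p(F(5, 2)) = -31*(15 + 4*(5² + 2²)) = -31*(15 + 4*(25 + 4)) = -31*(15 + 4*29) = -31*(15 + 116) = -31*131 = -4061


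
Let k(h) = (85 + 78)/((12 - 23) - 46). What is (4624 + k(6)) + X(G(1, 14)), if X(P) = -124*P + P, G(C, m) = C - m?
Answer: 354548/57 ≈ 6220.1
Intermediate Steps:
k(h) = -163/57 (k(h) = 163/(-11 - 46) = 163/(-57) = 163*(-1/57) = -163/57)
X(P) = -123*P
(4624 + k(6)) + X(G(1, 14)) = (4624 - 163/57) - 123*(1 - 1*14) = 263405/57 - 123*(1 - 14) = 263405/57 - 123*(-13) = 263405/57 + 1599 = 354548/57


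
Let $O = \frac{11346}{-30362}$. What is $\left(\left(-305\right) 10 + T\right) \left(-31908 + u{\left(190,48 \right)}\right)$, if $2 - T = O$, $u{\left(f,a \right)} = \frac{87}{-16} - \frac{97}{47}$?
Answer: $\frac{1110405503568855}{11416112} \approx 9.7267 \cdot 10^{7}$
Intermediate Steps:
$u{\left(f,a \right)} = - \frac{5641}{752}$ ($u{\left(f,a \right)} = 87 \left(- \frac{1}{16}\right) - \frac{97}{47} = - \frac{87}{16} - \frac{97}{47} = - \frac{5641}{752}$)
$O = - \frac{5673}{15181}$ ($O = 11346 \left(- \frac{1}{30362}\right) = - \frac{5673}{15181} \approx -0.37369$)
$T = \frac{36035}{15181}$ ($T = 2 - - \frac{5673}{15181} = 2 + \frac{5673}{15181} = \frac{36035}{15181} \approx 2.3737$)
$\left(\left(-305\right) 10 + T\right) \left(-31908 + u{\left(190,48 \right)}\right) = \left(\left(-305\right) 10 + \frac{36035}{15181}\right) \left(-31908 - \frac{5641}{752}\right) = \left(-3050 + \frac{36035}{15181}\right) \left(- \frac{24000457}{752}\right) = \left(- \frac{46266015}{15181}\right) \left(- \frac{24000457}{752}\right) = \frac{1110405503568855}{11416112}$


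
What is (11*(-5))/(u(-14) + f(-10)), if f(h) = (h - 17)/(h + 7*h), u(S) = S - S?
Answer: -4400/27 ≈ -162.96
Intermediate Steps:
u(S) = 0
f(h) = (-17 + h)/(8*h) (f(h) = (-17 + h)/((8*h)) = (-17 + h)*(1/(8*h)) = (-17 + h)/(8*h))
(11*(-5))/(u(-14) + f(-10)) = (11*(-5))/(0 + (⅛)*(-17 - 10)/(-10)) = -55/(0 + (⅛)*(-⅒)*(-27)) = -55/(0 + 27/80) = -55/27/80 = -55*80/27 = -4400/27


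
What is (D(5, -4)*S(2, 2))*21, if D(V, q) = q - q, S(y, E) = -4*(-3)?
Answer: 0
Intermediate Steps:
S(y, E) = 12
D(V, q) = 0
(D(5, -4)*S(2, 2))*21 = (0*12)*21 = 0*21 = 0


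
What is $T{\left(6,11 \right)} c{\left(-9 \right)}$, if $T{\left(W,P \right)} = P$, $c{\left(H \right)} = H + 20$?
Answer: $121$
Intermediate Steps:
$c{\left(H \right)} = 20 + H$
$T{\left(6,11 \right)} c{\left(-9 \right)} = 11 \left(20 - 9\right) = 11 \cdot 11 = 121$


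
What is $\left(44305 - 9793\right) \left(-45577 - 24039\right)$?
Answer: $-2402587392$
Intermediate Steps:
$\left(44305 - 9793\right) \left(-45577 - 24039\right) = 34512 \left(-69616\right) = -2402587392$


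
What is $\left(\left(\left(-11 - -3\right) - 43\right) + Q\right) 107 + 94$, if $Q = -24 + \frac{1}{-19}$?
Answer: $- \frac{150796}{19} \approx -7936.6$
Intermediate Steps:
$Q = - \frac{457}{19}$ ($Q = -24 - \frac{1}{19} = - \frac{457}{19} \approx -24.053$)
$\left(\left(\left(-11 - -3\right) - 43\right) + Q\right) 107 + 94 = \left(\left(\left(-11 - -3\right) - 43\right) - \frac{457}{19}\right) 107 + 94 = \left(\left(\left(-11 + 3\right) - 43\right) - \frac{457}{19}\right) 107 + 94 = \left(\left(-8 - 43\right) - \frac{457}{19}\right) 107 + 94 = \left(-51 - \frac{457}{19}\right) 107 + 94 = \left(- \frac{1426}{19}\right) 107 + 94 = - \frac{152582}{19} + 94 = - \frac{150796}{19}$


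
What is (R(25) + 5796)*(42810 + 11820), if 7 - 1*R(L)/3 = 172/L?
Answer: 1583275734/5 ≈ 3.1666e+8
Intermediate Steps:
R(L) = 21 - 516/L
(R(25) + 5796)*(42810 + 11820) = ((21 - 516/25) + 5796)*(42810 + 11820) = ((21 - 516*1/25) + 5796)*54630 = ((21 - 516/25) + 5796)*54630 = (9/25 + 5796)*54630 = (144909/25)*54630 = 1583275734/5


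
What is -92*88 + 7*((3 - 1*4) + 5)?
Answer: -8068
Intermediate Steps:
-92*88 + 7*((3 - 1*4) + 5) = -8096 + 7*((3 - 4) + 5) = -8096 + 7*(-1 + 5) = -8096 + 7*4 = -8096 + 28 = -8068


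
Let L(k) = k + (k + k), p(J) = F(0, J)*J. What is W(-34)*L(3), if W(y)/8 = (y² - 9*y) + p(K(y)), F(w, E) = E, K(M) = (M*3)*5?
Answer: 18832464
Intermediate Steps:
K(M) = 15*M (K(M) = (3*M)*5 = 15*M)
p(J) = J² (p(J) = J*J = J²)
W(y) = -72*y + 1808*y² (W(y) = 8*((y² - 9*y) + (15*y)²) = 8*((y² - 9*y) + 225*y²) = 8*(-9*y + 226*y²) = -72*y + 1808*y²)
L(k) = 3*k (L(k) = k + 2*k = 3*k)
W(-34)*L(3) = (8*(-34)*(-9 + 226*(-34)))*(3*3) = (8*(-34)*(-9 - 7684))*9 = (8*(-34)*(-7693))*9 = 2092496*9 = 18832464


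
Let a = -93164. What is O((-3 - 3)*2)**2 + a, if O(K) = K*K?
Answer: -72428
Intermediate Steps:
O(K) = K**2
O((-3 - 3)*2)**2 + a = (((-3 - 3)*2)**2)**2 - 93164 = ((-6*2)**2)**2 - 93164 = ((-12)**2)**2 - 93164 = 144**2 - 93164 = 20736 - 93164 = -72428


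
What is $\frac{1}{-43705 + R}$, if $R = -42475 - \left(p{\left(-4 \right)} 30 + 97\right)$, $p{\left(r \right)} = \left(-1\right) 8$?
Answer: $- \frac{1}{86037} \approx -1.1623 \cdot 10^{-5}$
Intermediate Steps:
$p{\left(r \right)} = -8$
$R = -42332$ ($R = -42475 - \left(\left(-8\right) 30 + 97\right) = -42475 - \left(-240 + 97\right) = -42475 - -143 = -42475 + 143 = -42332$)
$\frac{1}{-43705 + R} = \frac{1}{-43705 - 42332} = \frac{1}{-86037} = - \frac{1}{86037}$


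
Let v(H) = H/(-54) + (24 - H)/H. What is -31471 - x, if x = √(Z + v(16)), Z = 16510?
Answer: -31471 - √5349306/18 ≈ -31600.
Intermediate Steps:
v(H) = -H/54 + (24 - H)/H (v(H) = H*(-1/54) + (24 - H)/H = -H/54 + (24 - H)/H)
x = √5349306/18 (x = √(16510 + (-1 + 24/16 - 1/54*16)) = √(16510 + (-1 + 24*(1/16) - 8/27)) = √(16510 + (-1 + 3/2 - 8/27)) = √(16510 + 11/54) = √(891551/54) = √5349306/18 ≈ 128.49)
-31471 - x = -31471 - √5349306/18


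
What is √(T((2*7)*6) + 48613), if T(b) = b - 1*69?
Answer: 2*√12157 ≈ 220.52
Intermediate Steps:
T(b) = -69 + b (T(b) = b - 69 = -69 + b)
√(T((2*7)*6) + 48613) = √((-69 + (2*7)*6) + 48613) = √((-69 + 14*6) + 48613) = √((-69 + 84) + 48613) = √(15 + 48613) = √48628 = 2*√12157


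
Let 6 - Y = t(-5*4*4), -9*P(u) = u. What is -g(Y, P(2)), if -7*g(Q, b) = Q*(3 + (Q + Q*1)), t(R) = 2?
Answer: 44/7 ≈ 6.2857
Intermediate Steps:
P(u) = -u/9
Y = 4 (Y = 6 - 1*2 = 6 - 2 = 4)
g(Q, b) = -Q*(3 + 2*Q)/7 (g(Q, b) = -Q*(3 + (Q + Q*1))/7 = -Q*(3 + (Q + Q))/7 = -Q*(3 + 2*Q)/7)
-g(Y, P(2)) = -(-1)*4*(3 + 2*4)/7 = -(-1)*4*(3 + 8)/7 = -(-1)*4*11/7 = -1*(-44/7) = 44/7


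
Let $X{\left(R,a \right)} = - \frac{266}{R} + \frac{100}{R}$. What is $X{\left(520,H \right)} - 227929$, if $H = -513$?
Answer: $- \frac{59261623}{260} \approx -2.2793 \cdot 10^{5}$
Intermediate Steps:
$X{\left(R,a \right)} = - \frac{166}{R}$
$X{\left(520,H \right)} - 227929 = - \frac{166}{520} - 227929 = \left(-166\right) \frac{1}{520} - 227929 = - \frac{83}{260} - 227929 = - \frac{59261623}{260}$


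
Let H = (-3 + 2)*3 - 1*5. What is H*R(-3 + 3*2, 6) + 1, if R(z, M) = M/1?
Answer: -47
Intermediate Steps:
R(z, M) = M (R(z, M) = M*1 = M)
H = -8 (H = -1*3 - 5 = -3 - 5 = -8)
H*R(-3 + 3*2, 6) + 1 = -8*6 + 1 = -48 + 1 = -47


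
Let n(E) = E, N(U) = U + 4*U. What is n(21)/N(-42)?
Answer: -1/10 ≈ -0.10000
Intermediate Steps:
N(U) = 5*U
n(21)/N(-42) = 21/((5*(-42))) = 21/(-210) = 21*(-1/210) = -1/10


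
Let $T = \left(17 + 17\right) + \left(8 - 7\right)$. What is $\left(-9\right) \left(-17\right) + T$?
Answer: $188$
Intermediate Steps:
$T = 35$ ($T = 34 + 1 = 35$)
$\left(-9\right) \left(-17\right) + T = \left(-9\right) \left(-17\right) + 35 = 153 + 35 = 188$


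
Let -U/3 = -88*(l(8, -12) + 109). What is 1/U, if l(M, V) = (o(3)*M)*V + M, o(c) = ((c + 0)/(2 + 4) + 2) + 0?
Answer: -1/32472 ≈ -3.0796e-5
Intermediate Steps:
o(c) = 2 + c/6 (o(c) = (c/6 + 2) + 0 = (2 + c/6) + 0 = 2 + c/6)
l(M, V) = M + 5*M*V/2 (l(M, V) = ((2 + (⅙)*3)*M)*V + M = ((2 + ½)*M)*V + M = (5*M/2)*V + M = 5*M*V/2 + M = M + 5*M*V/2)
U = -32472 (U = -(-264)*((½)*8*(2 + 5*(-12)) + 109) = -(-264)*((½)*8*(2 - 60) + 109) = -(-264)*((½)*8*(-58) + 109) = -(-264)*(-232 + 109) = -(-264)*(-123) = -3*10824 = -32472)
1/U = 1/(-32472) = -1/32472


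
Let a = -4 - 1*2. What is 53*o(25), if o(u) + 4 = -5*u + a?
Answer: -7155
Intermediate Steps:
a = -6 (a = -4 - 2 = -6)
o(u) = -10 - 5*u (o(u) = -4 + (-5*u - 6) = -4 + (-6 - 5*u) = -10 - 5*u)
53*o(25) = 53*(-10 - 5*25) = 53*(-10 - 125) = 53*(-135) = -7155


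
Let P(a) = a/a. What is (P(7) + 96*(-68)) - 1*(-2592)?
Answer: -3935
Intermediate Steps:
P(a) = 1
(P(7) + 96*(-68)) - 1*(-2592) = (1 + 96*(-68)) - 1*(-2592) = (1 - 6528) + 2592 = -6527 + 2592 = -3935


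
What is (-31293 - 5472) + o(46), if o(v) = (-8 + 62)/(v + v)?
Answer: -1691163/46 ≈ -36764.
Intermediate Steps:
o(v) = 27/v (o(v) = 54/((2*v)) = 54*(1/(2*v)) = 27/v)
(-31293 - 5472) + o(46) = (-31293 - 5472) + 27/46 = -36765 + 27*(1/46) = -36765 + 27/46 = -1691163/46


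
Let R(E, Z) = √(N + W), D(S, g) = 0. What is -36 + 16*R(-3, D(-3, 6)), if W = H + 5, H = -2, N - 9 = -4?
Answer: -36 + 32*√2 ≈ 9.2548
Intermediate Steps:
N = 5 (N = 9 - 4 = 5)
W = 3 (W = -2 + 5 = 3)
R(E, Z) = 2*√2 (R(E, Z) = √(5 + 3) = √8 = 2*√2)
-36 + 16*R(-3, D(-3, 6)) = -36 + 16*(2*√2) = -36 + 32*√2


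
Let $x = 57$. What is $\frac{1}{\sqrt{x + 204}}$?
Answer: $\frac{\sqrt{29}}{87} \approx 0.061898$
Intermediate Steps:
$\frac{1}{\sqrt{x + 204}} = \frac{1}{\sqrt{57 + 204}} = \frac{1}{\sqrt{261}} = \frac{1}{3 \sqrt{29}} = \frac{\sqrt{29}}{87}$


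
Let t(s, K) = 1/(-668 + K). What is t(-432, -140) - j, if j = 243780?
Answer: -196974241/808 ≈ -2.4378e+5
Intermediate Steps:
t(-432, -140) - j = 1/(-668 - 140) - 1*243780 = 1/(-808) - 243780 = -1/808 - 243780 = -196974241/808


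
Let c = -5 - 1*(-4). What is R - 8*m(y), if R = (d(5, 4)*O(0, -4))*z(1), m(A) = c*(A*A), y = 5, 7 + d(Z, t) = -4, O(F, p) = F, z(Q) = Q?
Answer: 200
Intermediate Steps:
d(Z, t) = -11 (d(Z, t) = -7 - 4 = -11)
c = -1 (c = -5 + 4 = -1)
m(A) = -A**2 (m(A) = -A*A = -A**2)
R = 0 (R = -11*0*1 = 0*1 = 0)
R - 8*m(y) = 0 - (-8)*5**2 = 0 - (-8)*25 = 0 - 8*(-25) = 0 + 200 = 200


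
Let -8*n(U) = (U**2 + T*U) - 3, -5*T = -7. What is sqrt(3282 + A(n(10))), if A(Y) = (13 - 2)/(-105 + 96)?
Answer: sqrt(29527)/3 ≈ 57.278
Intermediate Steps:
T = 7/5 (T = -1/5*(-7) = 7/5 ≈ 1.4000)
n(U) = 3/8 - 7*U/40 - U**2/8 (n(U) = -((U**2 + 7*U/5) - 3)/8 = -(-3 + U**2 + 7*U/5)/8 = 3/8 - 7*U/40 - U**2/8)
A(Y) = -11/9 (A(Y) = 11/(-9) = 11*(-1/9) = -11/9)
sqrt(3282 + A(n(10))) = sqrt(3282 - 11/9) = sqrt(29527/9) = sqrt(29527)/3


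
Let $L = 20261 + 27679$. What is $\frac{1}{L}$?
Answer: $\frac{1}{47940} \approx 2.0859 \cdot 10^{-5}$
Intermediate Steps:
$L = 47940$
$\frac{1}{L} = \frac{1}{47940}$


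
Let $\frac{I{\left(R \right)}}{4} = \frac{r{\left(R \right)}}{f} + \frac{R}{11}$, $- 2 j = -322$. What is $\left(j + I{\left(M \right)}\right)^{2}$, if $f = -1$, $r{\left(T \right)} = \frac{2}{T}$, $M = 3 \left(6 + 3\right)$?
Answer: $\frac{2564916025}{88209} \approx 29078.0$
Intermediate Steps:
$j = 161$ ($j = \left(- \frac{1}{2}\right) \left(-322\right) = 161$)
$M = 27$ ($M = 3 \cdot 9 = 27$)
$I{\left(R \right)} = - \frac{8}{R} + \frac{4 R}{11}$ ($I{\left(R \right)} = 4 \left(\frac{2 \frac{1}{R}}{-1} + \frac{R}{11}\right) = 4 \left(\frac{2}{R} \left(-1\right) + R \frac{1}{11}\right) = 4 \left(- \frac{2}{R} + \frac{R}{11}\right) = - \frac{8}{R} + \frac{4 R}{11}$)
$\left(j + I{\left(M \right)}\right)^{2} = \left(161 + \left(- \frac{8}{27} + \frac{4}{11} \cdot 27\right)\right)^{2} = \left(161 + \left(\left(-8\right) \frac{1}{27} + \frac{108}{11}\right)\right)^{2} = \left(161 + \left(- \frac{8}{27} + \frac{108}{11}\right)\right)^{2} = \left(161 + \frac{2828}{297}\right)^{2} = \left(\frac{50645}{297}\right)^{2} = \frac{2564916025}{88209}$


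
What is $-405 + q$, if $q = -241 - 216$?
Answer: $-862$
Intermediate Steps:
$q = -457$
$-405 + q = -405 - 457 = -862$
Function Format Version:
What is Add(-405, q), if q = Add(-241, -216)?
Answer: -862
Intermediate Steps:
q = -457
Add(-405, q) = Add(-405, -457) = -862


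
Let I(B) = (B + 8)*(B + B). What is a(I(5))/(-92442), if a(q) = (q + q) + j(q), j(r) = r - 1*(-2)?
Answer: -28/6603 ≈ -0.0042405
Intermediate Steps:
j(r) = 2 + r (j(r) = r + 2 = 2 + r)
I(B) = 2*B*(8 + B) (I(B) = (8 + B)*(2*B) = 2*B*(8 + B))
a(q) = 2 + 3*q (a(q) = (q + q) + (2 + q) = 2*q + (2 + q) = 2 + 3*q)
a(I(5))/(-92442) = (2 + 3*(2*5*(8 + 5)))/(-92442) = (2 + 3*(2*5*13))*(-1/92442) = (2 + 3*130)*(-1/92442) = (2 + 390)*(-1/92442) = 392*(-1/92442) = -28/6603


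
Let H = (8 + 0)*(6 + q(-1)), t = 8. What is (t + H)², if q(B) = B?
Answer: 2304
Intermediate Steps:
H = 40 (H = (8 + 0)*(6 - 1) = 8*5 = 40)
(t + H)² = (8 + 40)² = 48² = 2304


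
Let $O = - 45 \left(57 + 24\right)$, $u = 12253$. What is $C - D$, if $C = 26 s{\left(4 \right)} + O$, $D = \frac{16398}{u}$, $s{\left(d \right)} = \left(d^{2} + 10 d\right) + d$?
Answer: $- \frac{25563903}{12253} \approx -2086.3$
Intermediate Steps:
$s{\left(d \right)} = d^{2} + 11 d$
$O = -3645$ ($O = \left(-45\right) 81 = -3645$)
$D = \frac{16398}{12253} \approx 1.3383$
$C = -2085$ ($C = 26 \cdot 4 \left(11 + 4\right) - 3645 = 26 \cdot 4 \cdot 15 - 3645 = 26 \cdot 60 - 3645 = 1560 - 3645 = -2085$)
$C - D = -2085 - \frac{16398}{12253} = - \frac{25563903}{12253}$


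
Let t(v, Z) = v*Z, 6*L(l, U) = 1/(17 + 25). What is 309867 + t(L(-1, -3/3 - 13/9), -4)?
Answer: 19521620/63 ≈ 3.0987e+5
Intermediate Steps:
L(l, U) = 1/252 (L(l, U) = 1/(6*(17 + 25)) = (⅙)/42 = (⅙)*(1/42) = 1/252)
t(v, Z) = Z*v
309867 + t(L(-1, -3/3 - 13/9), -4) = 309867 - 4*1/252 = 309867 - 1/63 = 19521620/63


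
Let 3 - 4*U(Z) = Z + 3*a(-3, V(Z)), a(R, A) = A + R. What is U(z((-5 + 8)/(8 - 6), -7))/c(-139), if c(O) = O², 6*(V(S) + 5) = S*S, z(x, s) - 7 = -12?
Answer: 39/154568 ≈ 0.00025232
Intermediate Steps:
z(x, s) = -5 (z(x, s) = 7 - 12 = -5)
V(S) = -5 + S²/6 (V(S) = -5 + (S*S)/6 = -5 + S²/6)
U(Z) = 27/4 - Z/4 - Z²/8 (U(Z) = ¾ - (Z + 3*((-5 + Z²/6) - 3))/4 = ¾ - (Z + 3*(-8 + Z²/6))/4 = ¾ - (Z + (-24 + Z²/2))/4 = ¾ - (-24 + Z + Z²/2)/4 = ¾ + (6 - Z/4 - Z²/8) = 27/4 - Z/4 - Z²/8)
U(z((-5 + 8)/(8 - 6), -7))/c(-139) = (27/4 - ¼*(-5) - ⅛*(-5)²)/((-139)²) = (27/4 + 5/4 - ⅛*25)/19321 = (27/4 + 5/4 - 25/8)*(1/19321) = (39/8)*(1/19321) = 39/154568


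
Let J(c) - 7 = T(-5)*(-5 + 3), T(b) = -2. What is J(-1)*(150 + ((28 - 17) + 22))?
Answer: 2013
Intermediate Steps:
J(c) = 11 (J(c) = 7 - 2*(-5 + 3) = 7 - 2*(-2) = 7 + 4 = 11)
J(-1)*(150 + ((28 - 17) + 22)) = 11*(150 + ((28 - 17) + 22)) = 11*(150 + (11 + 22)) = 11*(150 + 33) = 11*183 = 2013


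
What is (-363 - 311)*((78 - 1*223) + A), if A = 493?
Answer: -234552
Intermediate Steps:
(-363 - 311)*((78 - 1*223) + A) = (-363 - 311)*((78 - 1*223) + 493) = -674*((78 - 223) + 493) = -674*(-145 + 493) = -674*348 = -234552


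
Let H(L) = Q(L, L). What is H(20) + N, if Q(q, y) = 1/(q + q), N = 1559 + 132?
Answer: 67641/40 ≈ 1691.0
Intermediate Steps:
N = 1691
Q(q, y) = 1/(2*q)
H(L) = 1/(2*L)
H(20) + N = (1/2)/20 + 1691 = (1/2)*(1/20) + 1691 = 1/40 + 1691 = 67641/40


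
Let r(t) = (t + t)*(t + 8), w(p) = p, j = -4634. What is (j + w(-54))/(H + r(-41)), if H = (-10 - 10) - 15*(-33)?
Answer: -4688/3181 ≈ -1.4738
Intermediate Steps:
r(t) = 2*t*(8 + t) (r(t) = (2*t)*(8 + t) = 2*t*(8 + t))
H = 475 (H = -20 + 495 = 475)
(j + w(-54))/(H + r(-41)) = (-4634 - 54)/(475 + 2*(-41)*(8 - 41)) = -4688/(475 + 2*(-41)*(-33)) = -4688/(475 + 2706) = -4688/3181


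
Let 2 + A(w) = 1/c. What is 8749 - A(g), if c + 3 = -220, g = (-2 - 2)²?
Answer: 1951474/223 ≈ 8751.0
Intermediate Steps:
g = 16 (g = (-4)² = 16)
c = -223 (c = -3 - 220 = -223)
A(w) = -447/223 (A(w) = -2 + 1/(-223) = -2 - 1/223 = -447/223)
8749 - A(g) = 8749 - 1*(-447/223) = 8749 + 447/223 = 1951474/223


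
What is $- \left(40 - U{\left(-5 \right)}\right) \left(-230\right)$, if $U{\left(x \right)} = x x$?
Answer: $3450$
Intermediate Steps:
$U{\left(x \right)} = x^{2}$
$- \left(40 - U{\left(-5 \right)}\right) \left(-230\right) = - \left(40 - \left(-5\right)^{2}\right) \left(-230\right) = - \left(40 - 25\right) \left(-230\right) = - 15 \left(-230\right) = \left(-1\right) \left(-3450\right) = 3450$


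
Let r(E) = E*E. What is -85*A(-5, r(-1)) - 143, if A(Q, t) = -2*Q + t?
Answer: -1078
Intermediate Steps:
r(E) = E²
A(Q, t) = t - 2*Q
-85*A(-5, r(-1)) - 143 = -85*((-1)² - 2*(-5)) - 143 = -85*(1 + 10) - 143 = -85*11 - 143 = -935 - 143 = -1078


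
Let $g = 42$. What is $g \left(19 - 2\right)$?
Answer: $714$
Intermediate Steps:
$g \left(19 - 2\right) = 42 \left(19 - 2\right) = 42 \cdot 17 = 714$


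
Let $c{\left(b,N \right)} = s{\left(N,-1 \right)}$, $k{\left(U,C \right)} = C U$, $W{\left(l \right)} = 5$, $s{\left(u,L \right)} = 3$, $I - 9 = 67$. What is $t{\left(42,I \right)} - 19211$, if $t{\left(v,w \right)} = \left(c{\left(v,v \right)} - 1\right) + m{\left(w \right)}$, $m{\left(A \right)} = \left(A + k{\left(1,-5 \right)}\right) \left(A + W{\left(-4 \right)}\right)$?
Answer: $-13458$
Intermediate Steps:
$I = 76$ ($I = 9 + 67 = 76$)
$c{\left(b,N \right)} = 3$
$m{\left(A \right)} = \left(-5 + A\right) \left(5 + A\right)$ ($m{\left(A \right)} = \left(A - 5\right) \left(A + 5\right) = \left(A - 5\right) \left(5 + A\right) = \left(-5 + A\right) \left(5 + A\right)$)
$t{\left(v,w \right)} = -23 + w^{2}$ ($t{\left(v,w \right)} = \left(3 - 1\right) + \left(-25 + w^{2}\right) = 2 + \left(-25 + w^{2}\right) = -23 + w^{2}$)
$t{\left(42,I \right)} - 19211 = \left(-23 + 76^{2}\right) - 19211 = \left(-23 + 5776\right) - 19211 = 5753 - 19211 = -13458$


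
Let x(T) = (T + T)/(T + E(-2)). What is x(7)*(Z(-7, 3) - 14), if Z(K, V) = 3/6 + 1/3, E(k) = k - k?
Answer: -79/3 ≈ -26.333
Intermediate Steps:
E(k) = 0
Z(K, V) = ⅚ (Z(K, V) = 3*(⅙) + 1*(⅓) = ½ + ⅓ = ⅚)
x(T) = 2 (x(T) = (T + T)/(T + 0) = (2*T)/T = 2)
x(7)*(Z(-7, 3) - 14) = 2*(⅚ - 14) = 2*(-79/6) = -79/3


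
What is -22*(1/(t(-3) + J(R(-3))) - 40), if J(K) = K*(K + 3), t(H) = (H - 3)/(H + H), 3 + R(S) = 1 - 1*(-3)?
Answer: 4378/5 ≈ 875.60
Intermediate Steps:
R(S) = 1 (R(S) = -3 + (1 - 1*(-3)) = -3 + (1 + 3) = -3 + 4 = 1)
t(H) = (-3 + H)/(2*H) (t(H) = (-3 + H)/((2*H)) = (-3 + H)*(1/(2*H)) = (-3 + H)/(2*H))
J(K) = K*(3 + K)
-22*(1/(t(-3) + J(R(-3))) - 40) = -22*(1/((1/2)*(-3 - 3)/(-3) + 1*(3 + 1)) - 40) = -22*(1/((1/2)*(-1/3)*(-6) + 1*4) - 40) = -22*(1/(1 + 4) - 40) = -22*(1/5 - 40) = -22*(-199/5) = 4378/5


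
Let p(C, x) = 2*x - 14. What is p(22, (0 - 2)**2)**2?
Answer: 36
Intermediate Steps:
p(C, x) = -14 + 2*x
p(22, (0 - 2)**2)**2 = (-14 + 2*(0 - 2)**2)**2 = (-14 + 2*(-2)**2)**2 = (-14 + 2*4)**2 = (-14 + 8)**2 = (-6)**2 = 36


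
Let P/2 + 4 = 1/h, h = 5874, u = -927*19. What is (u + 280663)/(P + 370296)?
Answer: 772577850/1087535857 ≈ 0.71039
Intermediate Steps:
u = -17613
P = -23495/2937 (P = -8 + 2/5874 = -8 + 2*(1/5874) = -8 + 1/2937 = -23495/2937 ≈ -7.9997)
(u + 280663)/(P + 370296) = (-17613 + 280663)/(-23495/2937 + 370296) = 263050/(1087535857/2937) = 263050*(2937/1087535857) = 772577850/1087535857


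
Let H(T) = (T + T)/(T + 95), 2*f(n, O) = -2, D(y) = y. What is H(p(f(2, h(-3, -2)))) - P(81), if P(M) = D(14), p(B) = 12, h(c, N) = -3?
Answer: -1474/107 ≈ -13.776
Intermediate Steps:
f(n, O) = -1 (f(n, O) = (½)*(-2) = -1)
H(T) = 2*T/(95 + T) (H(T) = (2*T)/(95 + T) = 2*T/(95 + T))
P(M) = 14
H(p(f(2, h(-3, -2)))) - P(81) = 2*12/(95 + 12) - 1*14 = 2*12/107 - 14 = 2*12*(1/107) - 14 = 24/107 - 14 = -1474/107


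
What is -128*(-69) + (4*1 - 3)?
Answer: 8833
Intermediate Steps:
-128*(-69) + (4*1 - 3) = 8832 + (4 - 3) = 8832 + 1 = 8833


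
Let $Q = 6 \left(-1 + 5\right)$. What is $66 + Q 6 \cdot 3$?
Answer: $498$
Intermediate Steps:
$Q = 24$ ($Q = 6 \cdot 4 = 24$)
$66 + Q 6 \cdot 3 = 66 + 24 \cdot 6 \cdot 3 = 66 + 24 \cdot 18 = 66 + 432 = 498$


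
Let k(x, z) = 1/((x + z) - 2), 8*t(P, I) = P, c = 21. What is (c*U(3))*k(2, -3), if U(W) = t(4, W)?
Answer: -7/2 ≈ -3.5000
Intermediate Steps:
t(P, I) = P/8
U(W) = 1/2 (U(W) = (1/8)*4 = 1/2)
k(x, z) = 1/(-2 + x + z)
(c*U(3))*k(2, -3) = (21*(1/2))/(-2 + 2 - 3) = (21/2)/(-3) = (21/2)*(-1/3) = -7/2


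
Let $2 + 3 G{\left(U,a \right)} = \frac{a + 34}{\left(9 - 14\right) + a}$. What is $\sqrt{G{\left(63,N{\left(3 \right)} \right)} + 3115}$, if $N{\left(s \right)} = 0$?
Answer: $\frac{\sqrt{700215}}{15} \approx 55.786$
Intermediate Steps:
$G{\left(U,a \right)} = - \frac{2}{3} + \frac{34 + a}{3 \left(-5 + a\right)}$ ($G{\left(U,a \right)} = - \frac{2}{3} + \frac{\left(a + 34\right) \frac{1}{\left(9 - 14\right) + a}}{3} = - \frac{2}{3} + \frac{\left(34 + a\right) \frac{1}{-5 + a}}{3} = - \frac{2}{3} + \frac{\frac{1}{-5 + a} \left(34 + a\right)}{3} = - \frac{2}{3} + \frac{34 + a}{3 \left(-5 + a\right)}$)
$\sqrt{G{\left(63,N{\left(3 \right)} \right)} + 3115} = \sqrt{\frac{44 - 0}{3 \left(-5 + 0\right)} + 3115} = \sqrt{\frac{44 + 0}{3 \left(-5\right)} + 3115} = \sqrt{\frac{1}{3} \left(- \frac{1}{5}\right) 44 + 3115} = \sqrt{- \frac{44}{15} + 3115} = \sqrt{\frac{46681}{15}} = \frac{\sqrt{700215}}{15}$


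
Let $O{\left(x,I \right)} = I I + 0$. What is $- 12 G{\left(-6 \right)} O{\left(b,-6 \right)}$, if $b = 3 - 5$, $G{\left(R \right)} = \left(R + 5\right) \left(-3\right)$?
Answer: $-1296$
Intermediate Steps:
$G{\left(R \right)} = -15 - 3 R$ ($G{\left(R \right)} = \left(5 + R\right) \left(-3\right) = -15 - 3 R$)
$b = -2$
$O{\left(x,I \right)} = I^{2}$ ($O{\left(x,I \right)} = I^{2} + 0 = I^{2}$)
$- 12 G{\left(-6 \right)} O{\left(b,-6 \right)} = - 12 \left(-15 - -18\right) \left(-6\right)^{2} = - 12 \left(-15 + 18\right) 36 = \left(-12\right) 3 \cdot 36 = \left(-36\right) 36 = -1296$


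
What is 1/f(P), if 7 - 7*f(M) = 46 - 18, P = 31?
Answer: -1/3 ≈ -0.33333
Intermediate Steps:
f(M) = -3 (f(M) = 1 - (46 - 18)/7 = 1 - 1/7*28 = 1 - 4 = -3)
1/f(P) = 1/(-3) = -1/3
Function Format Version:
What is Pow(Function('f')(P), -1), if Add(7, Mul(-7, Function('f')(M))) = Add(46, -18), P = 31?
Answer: Rational(-1, 3) ≈ -0.33333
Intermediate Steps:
Function('f')(M) = -3 (Function('f')(M) = Add(1, Mul(Rational(-1, 7), Add(46, -18))) = Add(1, Mul(Rational(-1, 7), 28)) = Add(1, -4) = -3)
Pow(Function('f')(P), -1) = Pow(-3, -1) = Rational(-1, 3)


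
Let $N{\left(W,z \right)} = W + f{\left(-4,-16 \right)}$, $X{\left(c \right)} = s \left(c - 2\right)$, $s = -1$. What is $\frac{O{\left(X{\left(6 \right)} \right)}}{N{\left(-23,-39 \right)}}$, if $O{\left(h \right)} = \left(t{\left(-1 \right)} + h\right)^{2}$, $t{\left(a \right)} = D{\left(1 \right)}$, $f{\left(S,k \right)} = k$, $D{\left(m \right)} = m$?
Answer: $- \frac{3}{13} \approx -0.23077$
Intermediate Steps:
$t{\left(a \right)} = 1$
$X{\left(c \right)} = 2 - c$ ($X{\left(c \right)} = - (c - 2) = - (-2 + c) = 2 - c$)
$N{\left(W,z \right)} = -16 + W$ ($N{\left(W,z \right)} = W - 16 = -16 + W$)
$O{\left(h \right)} = \left(1 + h\right)^{2}$
$\frac{O{\left(X{\left(6 \right)} \right)}}{N{\left(-23,-39 \right)}} = \frac{\left(1 + \left(2 - 6\right)\right)^{2}}{-16 - 23} = \frac{\left(1 + \left(2 - 6\right)\right)^{2}}{-39} = \left(1 - 4\right)^{2} \left(- \frac{1}{39}\right) = \left(-3\right)^{2} \left(- \frac{1}{39}\right) = 9 \left(- \frac{1}{39}\right) = - \frac{3}{13}$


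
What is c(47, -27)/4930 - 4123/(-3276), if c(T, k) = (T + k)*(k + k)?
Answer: 239833/230724 ≈ 1.0395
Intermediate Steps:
c(T, k) = 2*k*(T + k) (c(T, k) = (T + k)*(2*k) = 2*k*(T + k))
c(47, -27)/4930 - 4123/(-3276) = (2*(-27)*(47 - 27))/4930 - 4123/(-3276) = (2*(-27)*20)*(1/4930) - 4123*(-1/3276) = -1080*1/4930 + 589/468 = -108/493 + 589/468 = 239833/230724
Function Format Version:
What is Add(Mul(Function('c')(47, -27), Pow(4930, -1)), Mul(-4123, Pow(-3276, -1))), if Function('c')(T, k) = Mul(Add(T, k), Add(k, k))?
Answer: Rational(239833, 230724) ≈ 1.0395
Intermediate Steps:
Function('c')(T, k) = Mul(2, k, Add(T, k)) (Function('c')(T, k) = Mul(Add(T, k), Mul(2, k)) = Mul(2, k, Add(T, k)))
Add(Mul(Function('c')(47, -27), Pow(4930, -1)), Mul(-4123, Pow(-3276, -1))) = Add(Mul(Mul(2, -27, Add(47, -27)), Pow(4930, -1)), Mul(-4123, Pow(-3276, -1))) = Add(Mul(Mul(2, -27, 20), Rational(1, 4930)), Mul(-4123, Rational(-1, 3276))) = Add(Mul(-1080, Rational(1, 4930)), Rational(589, 468)) = Add(Rational(-108, 493), Rational(589, 468)) = Rational(239833, 230724)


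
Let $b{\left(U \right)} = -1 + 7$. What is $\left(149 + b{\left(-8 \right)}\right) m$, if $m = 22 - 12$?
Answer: $1550$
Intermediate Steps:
$b{\left(U \right)} = 6$
$m = 10$ ($m = 22 - 12 = 10$)
$\left(149 + b{\left(-8 \right)}\right) m = \left(149 + 6\right) 10 = 155 \cdot 10 = 1550$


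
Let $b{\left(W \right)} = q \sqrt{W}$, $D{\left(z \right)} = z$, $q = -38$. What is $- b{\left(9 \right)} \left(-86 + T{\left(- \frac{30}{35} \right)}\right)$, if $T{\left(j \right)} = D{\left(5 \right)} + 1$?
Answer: $-9120$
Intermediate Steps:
$b{\left(W \right)} = - 38 \sqrt{W}$
$T{\left(j \right)} = 6$ ($T{\left(j \right)} = 5 + 1 = 6$)
$- b{\left(9 \right)} \left(-86 + T{\left(- \frac{30}{35} \right)}\right) = - \left(-38\right) \sqrt{9} \left(-86 + 6\right) = - \left(-38\right) 3 \left(-80\right) = \left(-1\right) \left(-114\right) \left(-80\right) = 114 \left(-80\right) = -9120$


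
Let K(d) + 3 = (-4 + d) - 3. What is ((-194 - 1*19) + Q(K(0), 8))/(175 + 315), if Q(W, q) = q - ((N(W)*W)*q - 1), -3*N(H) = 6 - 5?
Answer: -346/735 ≈ -0.47075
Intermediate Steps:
K(d) = -10 + d (K(d) = -3 + ((-4 + d) - 3) = -3 + (-7 + d) = -10 + d)
N(H) = -1/3 (N(H) = -(6 - 5)/3 = -1/3*1 = -1/3)
Q(W, q) = 1 + q + W*q/3 (Q(W, q) = q - ((-W/3)*q - 1) = q - (-W*q/3 - 1) = q - (-1 - W*q/3) = q + (1 + W*q/3) = 1 + q + W*q/3)
((-194 - 1*19) + Q(K(0), 8))/(175 + 315) = ((-194 - 1*19) + (1 + 8 + (1/3)*(-10 + 0)*8))/(175 + 315) = ((-194 - 19) + (1 + 8 + (1/3)*(-10)*8))/490 = (-213 + (1 + 8 - 80/3))*(1/490) = (-213 - 53/3)*(1/490) = -692/3*1/490 = -346/735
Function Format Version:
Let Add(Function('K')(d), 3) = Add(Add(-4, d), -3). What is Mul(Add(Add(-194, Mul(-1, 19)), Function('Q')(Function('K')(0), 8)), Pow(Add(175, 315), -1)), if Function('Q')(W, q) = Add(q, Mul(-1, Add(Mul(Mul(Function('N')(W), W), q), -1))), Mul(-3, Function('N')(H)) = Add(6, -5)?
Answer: Rational(-346, 735) ≈ -0.47075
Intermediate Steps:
Function('K')(d) = Add(-10, d) (Function('K')(d) = Add(-3, Add(Add(-4, d), -3)) = Add(-3, Add(-7, d)) = Add(-10, d))
Function('N')(H) = Rational(-1, 3) (Function('N')(H) = Mul(Rational(-1, 3), Add(6, -5)) = Mul(Rational(-1, 3), 1) = Rational(-1, 3))
Function('Q')(W, q) = Add(1, q, Mul(Rational(1, 3), W, q)) (Function('Q')(W, q) = Add(q, Mul(-1, Add(Mul(Mul(Rational(-1, 3), W), q), -1))) = Add(q, Mul(-1, Add(Mul(Rational(-1, 3), W, q), -1))) = Add(q, Mul(-1, Add(-1, Mul(Rational(-1, 3), W, q)))) = Add(q, Add(1, Mul(Rational(1, 3), W, q))) = Add(1, q, Mul(Rational(1, 3), W, q)))
Mul(Add(Add(-194, Mul(-1, 19)), Function('Q')(Function('K')(0), 8)), Pow(Add(175, 315), -1)) = Mul(Add(Add(-194, Mul(-1, 19)), Add(1, 8, Mul(Rational(1, 3), Add(-10, 0), 8))), Pow(Add(175, 315), -1)) = Mul(Add(Add(-194, -19), Add(1, 8, Mul(Rational(1, 3), -10, 8))), Pow(490, -1)) = Mul(Add(-213, Add(1, 8, Rational(-80, 3))), Rational(1, 490)) = Mul(Add(-213, Rational(-53, 3)), Rational(1, 490)) = Mul(Rational(-692, 3), Rational(1, 490)) = Rational(-346, 735)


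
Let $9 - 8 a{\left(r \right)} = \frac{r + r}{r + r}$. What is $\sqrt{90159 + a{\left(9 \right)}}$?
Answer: $28 \sqrt{115} \approx 300.27$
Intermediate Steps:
$a{\left(r \right)} = 1$ ($a{\left(r \right)} = \frac{9}{8} - \frac{\left(r + r\right) \frac{1}{r + r}}{8} = \frac{9}{8} - \frac{2 r \frac{1}{2 r}}{8} = \frac{9}{8} - \frac{1}{8} = 1$)
$\sqrt{90159 + a{\left(9 \right)}} = \sqrt{90159 + 1} = \sqrt{90160} = 28 \sqrt{115}$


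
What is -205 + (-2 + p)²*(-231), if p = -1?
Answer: -2284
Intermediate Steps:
-205 + (-2 + p)²*(-231) = -205 + (-2 - 1)²*(-231) = -205 + (-3)²*(-231) = -205 + 9*(-231) = -205 - 2079 = -2284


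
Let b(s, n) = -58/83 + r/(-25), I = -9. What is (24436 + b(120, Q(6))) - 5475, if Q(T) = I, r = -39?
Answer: 39345862/2075 ≈ 18962.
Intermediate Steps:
Q(T) = -9
b(s, n) = 1787/2075 (b(s, n) = -58/83 - 39/(-25) = -58*1/83 - 39*(-1/25) = -58/83 + 39/25 = 1787/2075)
(24436 + b(120, Q(6))) - 5475 = (24436 + 1787/2075) - 5475 = 50706487/2075 - 5475 = 39345862/2075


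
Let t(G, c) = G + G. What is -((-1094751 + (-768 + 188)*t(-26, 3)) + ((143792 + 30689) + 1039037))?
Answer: -148927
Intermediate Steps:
t(G, c) = 2*G
-((-1094751 + (-768 + 188)*t(-26, 3)) + ((143792 + 30689) + 1039037)) = -((-1094751 + (-768 + 188)*(2*(-26))) + ((143792 + 30689) + 1039037)) = -((-1094751 - 580*(-52)) + (174481 + 1039037)) = -((-1094751 + 30160) + 1213518) = -(-1064591 + 1213518) = -1*148927 = -148927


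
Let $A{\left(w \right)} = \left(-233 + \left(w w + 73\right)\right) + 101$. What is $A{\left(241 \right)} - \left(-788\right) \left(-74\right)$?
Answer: $-290$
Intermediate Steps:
$A{\left(w \right)} = -59 + w^{2}$ ($A{\left(w \right)} = \left(-233 + \left(w^{2} + 73\right)\right) + 101 = \left(-233 + \left(73 + w^{2}\right)\right) + 101 = \left(-160 + w^{2}\right) + 101 = -59 + w^{2}$)
$A{\left(241 \right)} - \left(-788\right) \left(-74\right) = \left(-59 + 241^{2}\right) - \left(-788\right) \left(-74\right) = \left(-59 + 58081\right) - 58312 = 58022 - 58312 = -290$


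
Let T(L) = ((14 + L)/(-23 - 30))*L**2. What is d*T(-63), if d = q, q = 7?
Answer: 1361367/53 ≈ 25686.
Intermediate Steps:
d = 7
T(L) = L**2*(-14/53 - L/53) (T(L) = ((14 + L)/(-53))*L**2 = ((14 + L)*(-1/53))*L**2 = (-14/53 - L/53)*L**2 = L**2*(-14/53 - L/53))
d*T(-63) = 7*((1/53)*(-63)**2*(-14 - 1*(-63))) = 7*((1/53)*3969*(-14 + 63)) = 7*((1/53)*3969*49) = 7*(194481/53) = 1361367/53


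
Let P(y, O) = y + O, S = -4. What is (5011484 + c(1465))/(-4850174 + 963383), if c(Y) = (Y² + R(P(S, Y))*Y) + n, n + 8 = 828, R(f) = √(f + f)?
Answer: -7158529/3886791 - 1465*√2922/3886791 ≈ -1.8621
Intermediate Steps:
P(y, O) = O + y
R(f) = √2*√f (R(f) = √(2*f) = √2*√f)
n = 820 (n = -8 + 828 = 820)
c(Y) = 820 + Y² + Y*√2*√(-4 + Y) (c(Y) = (Y² + (√2*√(Y - 4))*Y) + 820 = (Y² + (√2*√(-4 + Y))*Y) + 820 = (Y² + Y*√2*√(-4 + Y)) + 820 = 820 + Y² + Y*√2*√(-4 + Y))
(5011484 + c(1465))/(-4850174 + 963383) = (5011484 + (820 + 1465² + 1465*√(-8 + 2*1465)))/(-4850174 + 963383) = (5011484 + (820 + 2146225 + 1465*√(-8 + 2930)))/(-3886791) = (5011484 + (820 + 2146225 + 1465*√2922))*(-1/3886791) = (5011484 + (2147045 + 1465*√2922))*(-1/3886791) = (7158529 + 1465*√2922)*(-1/3886791) = -7158529/3886791 - 1465*√2922/3886791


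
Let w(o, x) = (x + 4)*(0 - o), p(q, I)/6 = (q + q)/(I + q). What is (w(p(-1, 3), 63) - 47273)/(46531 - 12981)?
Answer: -4261/3050 ≈ -1.3970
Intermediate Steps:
p(q, I) = 12*q/(I + q) (p(q, I) = 6*((q + q)/(I + q)) = 6*((2*q)/(I + q)) = 6*(2*q/(I + q)) = 12*q/(I + q))
w(o, x) = -o*(4 + x) (w(o, x) = (4 + x)*(-o) = -o*(4 + x))
(w(p(-1, 3), 63) - 47273)/(46531 - 12981) = (-12*(-1)/(3 - 1)*(4 + 63) - 47273)/(46531 - 12981) = (-1*12*(-1)/2*67 - 47273)/33550 = (-1*12*(-1)*(½)*67 - 47273)*(1/33550) = (-1*(-6)*67 - 47273)*(1/33550) = (402 - 47273)*(1/33550) = -46871*1/33550 = -4261/3050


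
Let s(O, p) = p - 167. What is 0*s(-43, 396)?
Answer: 0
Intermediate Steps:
s(O, p) = -167 + p
0*s(-43, 396) = 0*(-167 + 396) = 0*229 = 0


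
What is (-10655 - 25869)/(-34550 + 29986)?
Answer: 9131/1141 ≈ 8.0026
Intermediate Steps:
(-10655 - 25869)/(-34550 + 29986) = -36524/(-4564) = -36524*(-1/4564) = 9131/1141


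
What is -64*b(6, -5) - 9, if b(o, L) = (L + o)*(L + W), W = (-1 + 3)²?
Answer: 55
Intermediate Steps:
W = 4 (W = 2² = 4)
b(o, L) = (4 + L)*(L + o) (b(o, L) = (L + o)*(L + 4) = (L + o)*(4 + L) = (4 + L)*(L + o))
-64*b(6, -5) - 9 = -64*((-5)² + 4*(-5) + 4*6 - 5*6) - 9 = -64*(25 - 20 + 24 - 30) - 9 = -64*(-1) - 9 = 64 - 9 = 55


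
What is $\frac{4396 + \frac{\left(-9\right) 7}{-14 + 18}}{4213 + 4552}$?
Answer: $\frac{17521}{35060} \approx 0.49974$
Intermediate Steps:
$\frac{4396 + \frac{\left(-9\right) 7}{-14 + 18}}{4213 + 4552} = \frac{4396 - \frac{63}{4}}{8765} = \left(4396 - \frac{63}{4}\right) \frac{1}{8765} = \frac{17521}{4} \cdot \frac{1}{8765} = \frac{17521}{35060}$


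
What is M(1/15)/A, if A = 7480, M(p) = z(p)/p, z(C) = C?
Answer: 1/7480 ≈ 0.00013369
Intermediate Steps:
M(p) = 1 (M(p) = p/p = 1)
M(1/15)/A = 1/7480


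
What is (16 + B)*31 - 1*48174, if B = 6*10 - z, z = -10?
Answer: -45508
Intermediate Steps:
B = 70 (B = 6*10 - 1*(-10) = 60 + 10 = 70)
(16 + B)*31 - 1*48174 = (16 + 70)*31 - 1*48174 = 86*31 - 48174 = 2666 - 48174 = -45508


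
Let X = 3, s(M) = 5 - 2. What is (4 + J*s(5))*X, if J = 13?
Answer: 129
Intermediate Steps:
s(M) = 3
(4 + J*s(5))*X = (4 + 13*3)*3 = (4 + 39)*3 = 43*3 = 129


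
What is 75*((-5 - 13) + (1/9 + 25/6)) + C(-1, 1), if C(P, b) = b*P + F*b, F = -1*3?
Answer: -6199/6 ≈ -1033.2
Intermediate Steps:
F = -3
C(P, b) = -3*b + P*b (C(P, b) = b*P - 3*b = P*b - 3*b = -3*b + P*b)
75*((-5 - 13) + (1/9 + 25/6)) + C(-1, 1) = 75*((-5 - 13) + (1/9 + 25/6)) + 1*(-3 - 1) = 75*(-18 + (1*(1/9) + 25*(1/6))) + 1*(-4) = 75*(-18 + (1/9 + 25/6)) - 4 = 75*(-18 + 77/18) - 4 = 75*(-247/18) - 4 = -6175/6 - 4 = -6199/6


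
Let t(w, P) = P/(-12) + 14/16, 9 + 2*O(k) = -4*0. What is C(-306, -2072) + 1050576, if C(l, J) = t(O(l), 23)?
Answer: 25213799/24 ≈ 1.0506e+6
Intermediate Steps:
O(k) = -9/2 (O(k) = -9/2 + (-4*0)/2 = -9/2 + (½)*0 = -9/2 + 0 = -9/2)
t(w, P) = 7/8 - P/12 (t(w, P) = P*(-1/12) + 14*(1/16) = -P/12 + 7/8 = 7/8 - P/12)
C(l, J) = -25/24 (C(l, J) = 7/8 - 1/12*23 = 7/8 - 23/12 = -25/24)
C(-306, -2072) + 1050576 = -25/24 + 1050576 = 25213799/24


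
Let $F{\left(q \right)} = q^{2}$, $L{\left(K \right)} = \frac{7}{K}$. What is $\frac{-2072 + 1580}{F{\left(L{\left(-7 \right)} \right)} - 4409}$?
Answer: $\frac{123}{1102} \approx 0.11162$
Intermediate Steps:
$\frac{-2072 + 1580}{F{\left(L{\left(-7 \right)} \right)} - 4409} = \frac{-2072 + 1580}{\left(\frac{7}{-7}\right)^{2} - 4409} = - \frac{492}{\left(7 \left(- \frac{1}{7}\right)\right)^{2} - 4409} = - \frac{492}{\left(-1\right)^{2} - 4409} = - \frac{492}{1 - 4409} = - \frac{492}{-4408} = \left(-492\right) \left(- \frac{1}{4408}\right) = \frac{123}{1102}$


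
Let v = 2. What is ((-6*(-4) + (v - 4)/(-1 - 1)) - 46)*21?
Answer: -441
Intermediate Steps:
((-6*(-4) + (v - 4)/(-1 - 1)) - 46)*21 = ((-6*(-4) + (2 - 4)/(-1 - 1)) - 46)*21 = ((24 - 2/(-2)) - 46)*21 = ((24 - 2*(-½)) - 46)*21 = ((24 + 1) - 46)*21 = (25 - 46)*21 = -21*21 = -441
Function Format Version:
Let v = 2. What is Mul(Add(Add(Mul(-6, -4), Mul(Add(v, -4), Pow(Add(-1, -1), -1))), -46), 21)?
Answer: -441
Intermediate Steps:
Mul(Add(Add(Mul(-6, -4), Mul(Add(v, -4), Pow(Add(-1, -1), -1))), -46), 21) = Mul(Add(Add(Mul(-6, -4), Mul(Add(2, -4), Pow(Add(-1, -1), -1))), -46), 21) = Mul(Add(Add(24, Mul(-2, Pow(-2, -1))), -46), 21) = Mul(Add(Add(24, Mul(-2, Rational(-1, 2))), -46), 21) = Mul(Add(Add(24, 1), -46), 21) = Mul(Add(25, -46), 21) = Mul(-21, 21) = -441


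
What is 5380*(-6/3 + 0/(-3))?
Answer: -10760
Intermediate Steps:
5380*(-6/3 + 0/(-3)) = 5380*(-6*⅓ + 0*(-⅓)) = 5380*(-2 + 0) = 5380*(-2) = -10760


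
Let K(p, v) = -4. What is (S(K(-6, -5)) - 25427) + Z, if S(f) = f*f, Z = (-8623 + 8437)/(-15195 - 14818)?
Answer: -762660157/30013 ≈ -25411.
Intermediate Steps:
Z = 186/30013 (Z = -186/(-30013) = -186*(-1/30013) = 186/30013 ≈ 0.0061973)
S(f) = f²
(S(K(-6, -5)) - 25427) + Z = ((-4)² - 25427) + 186/30013 = (16 - 25427) + 186/30013 = -25411 + 186/30013 = -762660157/30013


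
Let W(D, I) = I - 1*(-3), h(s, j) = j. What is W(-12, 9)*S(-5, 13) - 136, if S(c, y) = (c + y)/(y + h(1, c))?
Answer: -124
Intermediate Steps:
S(c, y) = 1 (S(c, y) = (c + y)/(y + c) = (c + y)/(c + y) = 1)
W(D, I) = 3 + I (W(D, I) = I + 3 = 3 + I)
W(-12, 9)*S(-5, 13) - 136 = (3 + 9)*1 - 136 = 12*1 - 136 = 12 - 136 = -124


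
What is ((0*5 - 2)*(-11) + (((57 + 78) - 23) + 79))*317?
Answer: 67521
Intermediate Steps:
((0*5 - 2)*(-11) + (((57 + 78) - 23) + 79))*317 = ((0 - 2)*(-11) + ((135 - 23) + 79))*317 = (-2*(-11) + (112 + 79))*317 = (22 + 191)*317 = 213*317 = 67521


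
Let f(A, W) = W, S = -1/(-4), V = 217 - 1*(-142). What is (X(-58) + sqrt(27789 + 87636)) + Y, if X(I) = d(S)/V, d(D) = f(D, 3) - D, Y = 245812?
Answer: 352986043/1436 + 45*sqrt(57) ≈ 2.4615e+5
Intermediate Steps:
V = 359 (V = 217 + 142 = 359)
S = 1/4 (S = -1*(-1/4) = 1/4 ≈ 0.25000)
d(D) = 3 - D
X(I) = 11/1436 (X(I) = (3 - 1*1/4)/359 = (3 - 1/4)*(1/359) = (11/4)*(1/359) = 11/1436)
(X(-58) + sqrt(27789 + 87636)) + Y = (11/1436 + sqrt(27789 + 87636)) + 245812 = (11/1436 + sqrt(115425)) + 245812 = (11/1436 + 45*sqrt(57)) + 245812 = 352986043/1436 + 45*sqrt(57)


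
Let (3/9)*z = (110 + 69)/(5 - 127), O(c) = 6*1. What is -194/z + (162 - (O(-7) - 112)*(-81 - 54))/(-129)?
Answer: 3550216/23091 ≈ 153.75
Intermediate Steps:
O(c) = 6
z = -537/122 (z = 3*((110 + 69)/(5 - 127)) = 3*(179/(-122)) = 3*(179*(-1/122)) = 3*(-179/122) = -537/122 ≈ -4.4016)
-194/z + (162 - (O(-7) - 112)*(-81 - 54))/(-129) = -194/(-537/122) + (162 - (6 - 112)*(-81 - 54))/(-129) = -194*(-122/537) + (162 - (-106)*(-135))*(-1/129) = 23668/537 + (162 - 1*14310)*(-1/129) = 23668/537 + (162 - 14310)*(-1/129) = 23668/537 - 14148*(-1/129) = 23668/537 + 4716/43 = 3550216/23091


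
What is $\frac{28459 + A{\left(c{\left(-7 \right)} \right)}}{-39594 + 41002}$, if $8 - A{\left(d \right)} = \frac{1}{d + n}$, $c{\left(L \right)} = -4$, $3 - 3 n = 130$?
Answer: $\frac{989229}{48928} \approx 20.218$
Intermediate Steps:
$n = - \frac{127}{3}$ ($n = 1 - \frac{130}{3} = - \frac{127}{3} \approx -42.333$)
$A{\left(d \right)} = 8 - \frac{1}{- \frac{127}{3} + d}$ ($A{\left(d \right)} = 8 - \frac{1}{d - \frac{127}{3}} = 8 - \frac{1}{- \frac{127}{3} + d}$)
$\frac{28459 + A{\left(c{\left(-7 \right)} \right)}}{-39594 + 41002} = \frac{28459 + \frac{-1019 + 24 \left(-4\right)}{-127 + 3 \left(-4\right)}}{-39594 + 41002} = \frac{28459 + \frac{-1019 - 96}{-127 - 12}}{1408} = \left(28459 + \frac{1}{-139} \left(-1115\right)\right) \frac{1}{1408} = \left(28459 - - \frac{1115}{139}\right) \frac{1}{1408} = \left(28459 + \frac{1115}{139}\right) \frac{1}{1408} = \frac{3956916}{139} \cdot \frac{1}{1408} = \frac{989229}{48928}$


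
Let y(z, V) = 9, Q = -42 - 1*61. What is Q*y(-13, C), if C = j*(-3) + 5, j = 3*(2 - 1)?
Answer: -927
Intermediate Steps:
j = 3 (j = 3*1 = 3)
C = -4 (C = 3*(-3) + 5 = -9 + 5 = -4)
Q = -103 (Q = -42 - 61 = -103)
Q*y(-13, C) = -103*9 = -927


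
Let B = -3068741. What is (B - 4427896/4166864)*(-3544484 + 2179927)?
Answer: 32553418699622815/7774 ≈ 4.1875e+12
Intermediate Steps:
(B - 4427896/4166864)*(-3544484 + 2179927) = (-3068741 - 4427896/4166864)*(-3544484 + 2179927) = (-3068741 - 4427896*1/4166864)*(-1364557) = (-3068741 - 8261/7774)*(-1364557) = -23856400795/7774*(-1364557) = 32553418699622815/7774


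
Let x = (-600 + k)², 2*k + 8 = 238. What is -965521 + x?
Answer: -730296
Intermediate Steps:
k = 115 (k = -4 + (½)*238 = -4 + 119 = 115)
x = 235225 (x = (-600 + 115)² = (-485)² = 235225)
-965521 + x = -965521 + 235225 = -730296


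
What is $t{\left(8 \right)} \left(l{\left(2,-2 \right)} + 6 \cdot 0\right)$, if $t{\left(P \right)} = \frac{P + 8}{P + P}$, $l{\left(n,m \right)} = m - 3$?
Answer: $-5$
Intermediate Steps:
$l{\left(n,m \right)} = -3 + m$
$t{\left(P \right)} = \frac{8 + P}{2 P}$
$t{\left(8 \right)} \left(l{\left(2,-2 \right)} + 6 \cdot 0\right) = \frac{8 + 8}{2 \cdot 8} \left(\left(-3 - 2\right) + 6 \cdot 0\right) = \frac{1}{2} \cdot \frac{1}{8} \cdot 16 \left(-5 + 0\right) = 1 \left(-5\right) = -5$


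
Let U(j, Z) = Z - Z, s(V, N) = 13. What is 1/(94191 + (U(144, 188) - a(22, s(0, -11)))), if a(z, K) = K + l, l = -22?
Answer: 1/94200 ≈ 1.0616e-5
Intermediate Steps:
U(j, Z) = 0
a(z, K) = -22 + K (a(z, K) = K - 22 = -22 + K)
1/(94191 + (U(144, 188) - a(22, s(0, -11)))) = 1/(94191 + (0 - (-22 + 13))) = 1/(94191 + (0 - 1*(-9))) = 1/(94191 + (0 + 9)) = 1/(94191 + 9) = 1/94200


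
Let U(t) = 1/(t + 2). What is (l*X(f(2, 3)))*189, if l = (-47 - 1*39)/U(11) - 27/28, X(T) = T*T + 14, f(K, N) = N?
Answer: -19456551/4 ≈ -4.8641e+6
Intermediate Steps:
U(t) = 1/(2 + t)
X(T) = 14 + T² (X(T) = T² + 14 = 14 + T²)
l = -31331/28 (l = (-47 - 1*39)/(1/(2 + 11)) - 27/28 = (-47 - 39)/(1/13) - 27*1/28 = -86/1/13 - 27/28 = -86*13 - 27/28 = -1118 - 27/28 = -31331/28 ≈ -1119.0)
(l*X(f(2, 3)))*189 = -31331*(14 + 3²)/28*189 = -31331*(14 + 9)/28*189 = -31331/28*23*189 = -720613/28*189 = -19456551/4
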